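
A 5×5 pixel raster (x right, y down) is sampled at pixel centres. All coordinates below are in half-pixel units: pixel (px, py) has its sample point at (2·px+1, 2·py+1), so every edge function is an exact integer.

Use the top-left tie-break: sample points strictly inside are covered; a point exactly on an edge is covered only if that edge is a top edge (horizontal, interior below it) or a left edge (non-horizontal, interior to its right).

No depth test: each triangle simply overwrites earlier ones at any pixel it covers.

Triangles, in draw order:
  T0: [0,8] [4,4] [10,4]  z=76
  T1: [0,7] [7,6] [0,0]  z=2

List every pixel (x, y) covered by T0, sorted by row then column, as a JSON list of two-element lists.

T0:
  2·area = 24
  edge (0, 8)→(4, 4): d=(4,-4) top-left  bias=+0
  edge (4, 4)→(10, 4): d=(6,0) top-left  bias=+0
  edge (10, 4)→(0, 8): d=(-10,4) right/bottom  bias=-1
    (3,0)@(7, 1): e=[0,-18,42] → .  [on edge]
    (2,1)@(5, 3): e=[0,-6,30] → .  [on edge]
    (1,2)@(3, 5): e=[0,6,18] → X  [on edge]
    (2,2)@(5, 5): e=[8,6,10] → X
    (3,2)@(7, 5): e=[16,6,2] → X
    (4,2)@(9, 5): e=[24,6,-6] → .
    (0,3)@(1, 7): e=[0,18,6] → X  [on edge]
    (1,3)@(3, 7): e=[8,18,-2] → .
    (2,3)@(5, 7): e=[16,18,-10] → .
    (3,3)@(7, 7): e=[24,18,-18] → .
    (0,4)@(1, 9): e=[8,30,-14] → .
  covered (4 px):
    . . . . .
    . . . . .
    . X X X .
    X . . . .
    . . . . .
T1:
  2·area = 49  (B↔C swapped to make it positive)
  edge (0, 7)→(0, 0): d=(0,-7) top-left  bias=+0
  edge (0, 0)→(7, 6): d=(7,6) right/bottom  bias=-1
  edge (7, 6)→(0, 7): d=(-7,1) right/bottom  bias=-1
    (0,0)@(1, 1): e=[7,1,41] → X
    (1,0)@(3, 1): e=[21,-11,39] → .
    (0,1)@(1, 3): e=[7,15,27] → X
    (1,1)@(3, 3): e=[21,3,25] → X
    (2,1)@(5, 3): e=[35,-9,23] → .
    (0,2)@(1, 5): e=[7,29,13] → X
    (2,2)@(5, 5): e=[35,5,9] → X
    (3,2)@(7, 5): e=[49,-7,7] → .
    (0,3)@(1, 7): e=[7,43,-1] → .
    (1,3)@(3, 7): e=[21,31,-3] → .
    (2,3)@(5, 7): e=[35,19,-5] → .
  covered (6 px):
    X . . . .
    X X . . .
    X X X . .
    . . . . .
    . . . . .

Result: [[1,2],[2,2],[3,2],[0,3]]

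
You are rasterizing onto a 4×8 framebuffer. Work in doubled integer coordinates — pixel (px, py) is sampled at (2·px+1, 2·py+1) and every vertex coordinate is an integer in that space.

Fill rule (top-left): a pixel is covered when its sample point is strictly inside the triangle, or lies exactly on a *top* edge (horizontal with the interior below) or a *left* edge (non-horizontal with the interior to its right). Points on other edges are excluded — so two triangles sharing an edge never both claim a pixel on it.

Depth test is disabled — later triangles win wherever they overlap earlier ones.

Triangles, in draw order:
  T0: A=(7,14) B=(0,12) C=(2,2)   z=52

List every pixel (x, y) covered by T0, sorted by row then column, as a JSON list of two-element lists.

T0:
  2·area = 74
  edge (7, 14)→(0, 12): d=(-7,-2) top-left  bias=+0
  edge (0, 12)→(2, 2): d=(2,-10) top-left  bias=+0
  edge (2, 2)→(7, 14): d=(5,12) right/bottom  bias=-1
    (1,2)@(3, 5): e=[55,16,3] → X
    (2,2)@(5, 5): e=[59,36,-21] → .
    (0,3)@(1, 7): e=[37,0,37] → X  [on edge]
    (2,3)@(5, 7): e=[45,40,-11] → .
    (0,4)@(1, 9): e=[23,4,47] → X
    (2,4)@(5, 9): e=[31,44,-1] → .
    (0,5)@(1, 11): e=[9,8,57] → X
    (2,5)@(5, 11): e=[17,48,9] → X
    (3,5)@(7, 11): e=[21,68,-15] → .
    (0,6)@(1, 13): e=[-5,12,67] → .
    (1,6)@(3, 13): e=[-1,32,43] → .
    (2,6)@(5, 13): e=[3,52,19] → X
  covered (9 px):
    . . . .
    . . . .
    . X . .
    X X . .
    X X . .
    X X X .
    . . X .
    . . . .

Result: [[1,2],[0,3],[1,3],[0,4],[1,4],[0,5],[1,5],[2,5],[2,6]]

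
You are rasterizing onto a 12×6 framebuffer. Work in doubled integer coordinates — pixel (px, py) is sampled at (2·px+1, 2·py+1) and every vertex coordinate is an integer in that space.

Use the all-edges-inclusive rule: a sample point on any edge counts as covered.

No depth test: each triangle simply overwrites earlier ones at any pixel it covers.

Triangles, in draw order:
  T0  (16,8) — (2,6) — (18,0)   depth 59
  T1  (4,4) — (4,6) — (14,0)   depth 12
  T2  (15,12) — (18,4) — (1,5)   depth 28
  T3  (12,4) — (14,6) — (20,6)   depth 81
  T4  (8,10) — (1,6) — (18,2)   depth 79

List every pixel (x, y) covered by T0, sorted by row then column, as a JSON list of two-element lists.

T0:
  2·area = 116
  edge (16, 8)→(2, 6): d=(-14,-2) inclusive
  edge (2, 6)→(18, 0): d=(16,-6) inclusive
  edge (18, 0)→(16, 8): d=(-2,8) inclusive
    (8,0)@(17, 1): e=[100,10,6] → #
    (9,0)@(19, 1): e=[104,22,-10] → ·
    (5,1)@(11, 3): e=[60,6,50] → #
    (6,1)@(13, 3): e=[64,18,34] → #
    (7,1)@(15, 3): e=[68,30,18] → #
    (9,1)@(19, 3): e=[76,54,-14] → ·
    (2,2)@(5, 5): e=[20,2,94] → #
    (3,2)@(7, 5): e=[24,14,78] → #
    (4,2)@(9, 5): e=[28,26,62] → #
    (8,2)@(17, 5): e=[44,74,-2] → ·
    (2,3)@(5, 7): e=[-8,34,90] → ·
    (3,3)@(7, 7): e=[-4,46,74] → ·
    (4,3)@(9, 7): e=[0,58,58] → #  [on edge]
    (11,4)@(23, 9): e=[0,174,-58] → ·  [on edge]
  covered (15 px):
    · · · · · · · · # · · ·
    · · · · · # # # # · · ·
    · · # # # # # # · · · ·
    · · · · # # # # · · · ·
    · · · · · · · · · · · ·
    · · · · · · · · · · · ·
T1:
  2·area = 20  (B↔C swapped to make it positive)
  edge (4, 4)→(14, 0): d=(10,-4) inclusive
  edge (14, 0)→(4, 6): d=(-10,6) inclusive
  edge (4, 6)→(4, 4): d=(0,-2) inclusive
    (3,1)@(7, 3): e=[2,12,6] → #
    (4,1)@(9, 3): e=[10,0,10] → #  [on edge]
    (5,1)@(11, 3): e=[18,-12,14] → ·
    (2,2)@(5, 5): e=[14,4,2] → #
    (3,2)@(7, 5): e=[22,-8,6] → ·
    (4,2)@(9, 5): e=[30,-20,10] → ·
    (2,3)@(5, 7): e=[34,-16,2] → ·
  covered (3 px):
    · · · · · · · · · · · ·
    · · · # # · · · · · · ·
    · · # · · · · · · · · ·
    · · · · · · · · · · · ·
    · · · · · · · · · · · ·
    · · · · · · · · · · · ·
T2:
  2·area = 133  (B↔C swapped to make it positive)
  edge (15, 12)→(1, 5): d=(-14,-7) inclusive
  edge (1, 5)→(18, 4): d=(17,-1) inclusive
  edge (18, 4)→(15, 12): d=(-3,8) inclusive
    (0,2)@(1, 5): e=[0,0,133] → #  [on edge]
    (1,2)@(3, 5): e=[14,2,117] → #
    (2,2)@(5, 5): e=[28,4,101] → #
    (3,2)@(7, 5): e=[42,6,85] → #
    (4,2)@(9, 5): e=[56,8,69] → #
    (5,2)@(11, 5): e=[70,10,53] → #
    (6,2)@(13, 5): e=[84,12,37] → #
    (7,2)@(15, 5): e=[98,14,21] → #
    (8,2)@(17, 5): e=[112,16,5] → #
    (9,2)@(19, 5): e=[126,18,-11] → ·
    (0,3)@(1, 7): e=[-28,34,127] → ·
    (1,3)@(3, 7): e=[-14,36,111] → ·
    (2,3)@(5, 7): e=[0,38,95] → #  [on edge]
    (4,4)@(9, 9): e=[0,76,57] → #  [on edge]
    (6,5)@(13, 11): e=[0,114,19] → #  [on edge]
  covered (21 px):
    · · · · · · · · · · · ·
    · · · · · · · · · · · ·
    # # # # # # # # # · · ·
    · · # # # # # # · · · ·
    · · · · # # # # · · · ·
    · · · · · · # # · · · ·
T3:
  2·area = 12  (B↔C swapped to make it positive)
  edge (12, 4)→(20, 6): d=(8,2) inclusive
  edge (20, 6)→(14, 6): d=(-6,0) inclusive
  edge (14, 6)→(12, 4): d=(-2,-2) inclusive
    (4,0)@(9, 1): e=[-18,30,0] → ·  [on edge]
    (5,1)@(11, 3): e=[-6,18,0] → ·  [on edge]
    (6,2)@(13, 5): e=[6,6,0] → #  [on edge]
    (7,2)@(15, 5): e=[2,6,4] → #
    (8,2)@(17, 5): e=[-2,6,8] → ·
    (6,3)@(13, 7): e=[22,-6,-4] → ·
    (7,3)@(15, 7): e=[18,-6,0] → ·  [on edge]
    (8,4)@(17, 9): e=[30,-18,0] → ·  [on edge]
    (9,5)@(19, 11): e=[42,-30,0] → ·  [on edge]
  covered (2 px):
    · · · · · · · · · · · ·
    · · · · · · · · · · · ·
    · · · · · · # # · · · ·
    · · · · · · · · · · · ·
    · · · · · · · · · · · ·
    · · · · · · · · · · · ·
T4:
  2·area = 96
  edge (8, 10)→(1, 6): d=(-7,-4) inclusive
  edge (1, 6)→(18, 2): d=(17,-4) inclusive
  edge (18, 2)→(8, 10): d=(-10,8) inclusive
    (7,1)@(15, 3): e=[77,5,14] → #
    (8,1)@(17, 3): e=[85,13,-2] → ·
    (3,2)@(7, 5): e=[31,7,58] → #
    (4,2)@(9, 5): e=[39,15,42] → #
    (5,2)@(11, 5): e=[47,23,26] → #
    (6,2)@(13, 5): e=[55,31,10] → #
    (7,2)@(15, 5): e=[63,39,-6] → ·
    (1,3)@(3, 7): e=[1,25,70] → #
    (2,3)@(5, 7): e=[9,33,54] → #
    (6,3)@(13, 7): e=[41,65,-10] → ·
    (1,4)@(3, 9): e=[-13,59,50] → ·
    (2,4)@(5, 9): e=[-5,67,34] → ·
  covered (12 px):
    · · · · · · · · · · · ·
    · · · · · · · # · · · ·
    · · · # # # # · · · · ·
    · # # # # # · · · · · ·
    · · · # # · · · · · · ·
    · · · · · · · · · · · ·

Answer: [[8,0],[5,1],[6,1],[7,1],[8,1],[2,2],[3,2],[4,2],[5,2],[6,2],[7,2],[4,3],[5,3],[6,3],[7,3]]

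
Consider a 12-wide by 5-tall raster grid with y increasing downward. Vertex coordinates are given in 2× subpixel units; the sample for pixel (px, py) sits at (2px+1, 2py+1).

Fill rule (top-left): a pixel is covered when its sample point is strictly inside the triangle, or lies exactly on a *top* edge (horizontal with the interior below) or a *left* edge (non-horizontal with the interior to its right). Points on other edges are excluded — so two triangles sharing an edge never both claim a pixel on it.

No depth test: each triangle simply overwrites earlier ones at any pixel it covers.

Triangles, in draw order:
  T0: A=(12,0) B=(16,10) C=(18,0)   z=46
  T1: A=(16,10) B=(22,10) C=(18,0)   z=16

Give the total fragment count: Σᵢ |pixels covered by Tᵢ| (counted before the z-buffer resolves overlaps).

T0:
  2·area = 60  (B↔C swapped to make it positive)
  edge (12, 0)→(18, 0): d=(6,0) top-left  bias=+0
  edge (18, 0)→(16, 10): d=(-2,10) right/bottom  bias=-1
  edge (16, 10)→(12, 0): d=(-4,-10) top-left  bias=+0
    (6,0)@(13, 1): e=[6,48,6] → X
    (7,0)@(15, 1): e=[6,28,26] → X
    (8,0)@(17, 1): e=[6,8,46] → X
    (9,0)@(19, 1): e=[6,-12,66] → .
    (6,1)@(13, 3): e=[18,44,-2] → .
    (7,1)@(15, 3): e=[18,24,18] → X
    (9,1)@(19, 3): e=[18,-16,58] → .
    (7,2)@(15, 5): e=[30,20,10] → X
    (8,2)@(17, 5): e=[30,0,30] → .  [on edge]
    (7,3)@(15, 7): e=[42,16,2] → X
    (8,3)@(17, 7): e=[42,-4,22] → .
    (7,4)@(15, 9): e=[54,12,-6] → .
  covered (7 px):
    . . . . . . X X X . . .
    . . . . . . . X X . . .
    . . . . . . . X . . . .
    . . . . . . . X . . . .
    . . . . . . . . . . . .
T1:
  2·area = 60  (B↔C swapped to make it positive)
  edge (16, 10)→(18, 0): d=(2,-10) top-left  bias=+0
  edge (18, 0)→(22, 10): d=(4,10) right/bottom  bias=-1
  edge (22, 10)→(16, 10): d=(-6,0) right/bottom  bias=-1
    (9,1)@(19, 3): e=[16,2,42] → X
    (10,1)@(21, 3): e=[36,-18,42] → .
    (8,2)@(17, 5): e=[0,30,30] → X  [on edge]
    (10,2)@(21, 5): e=[40,-10,30] → .
    (8,3)@(17, 7): e=[4,38,18] → X
    (10,3)@(21, 7): e=[44,-2,18] → .
    (8,4)@(17, 9): e=[8,46,6] → X
    (10,4)@(21, 9): e=[48,6,6] → X
    (11,4)@(23, 9): e=[68,-14,6] → .
  covered (8 px):
    . . . . . . . . . . . .
    . . . . . . . . . X . .
    . . . . . . . . X X . .
    . . . . . . . . X X . .
    . . . . . . . . X X X .

Final: 15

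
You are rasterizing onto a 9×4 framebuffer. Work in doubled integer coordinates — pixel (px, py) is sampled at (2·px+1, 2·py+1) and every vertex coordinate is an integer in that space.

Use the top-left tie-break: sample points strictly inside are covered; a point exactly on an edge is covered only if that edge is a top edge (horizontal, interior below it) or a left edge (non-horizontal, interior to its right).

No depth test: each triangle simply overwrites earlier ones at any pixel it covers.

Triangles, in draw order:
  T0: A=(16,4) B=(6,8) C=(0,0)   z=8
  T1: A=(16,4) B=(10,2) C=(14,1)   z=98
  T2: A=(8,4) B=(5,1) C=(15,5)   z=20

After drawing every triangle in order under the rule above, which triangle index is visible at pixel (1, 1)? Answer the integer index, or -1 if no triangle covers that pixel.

T0:
  2·area = 104
  edge (16, 4)→(6, 8): d=(-10,4) right/bottom  bias=-1
  edge (6, 8)→(0, 0): d=(-6,-8) top-left  bias=+0
  edge (0, 0)→(16, 4): d=(16,4) right/bottom  bias=-1
    (0,0)@(1, 1): e=[90,2,12] → X
    (1,0)@(3, 1): e=[82,18,4] → X
    (2,0)@(5, 1): e=[74,34,-4] → .
    (0,1)@(1, 3): e=[70,-10,44] → .
    (1,1)@(3, 3): e=[62,6,36] → X
    (2,1)@(5, 3): e=[54,22,28] → X
    (3,1)@(7, 3): e=[46,38,20] → X
    (4,1)@(9, 3): e=[38,54,12] → X
    (5,1)@(11, 3): e=[30,70,4] → X
    (6,1)@(13, 3): e=[22,86,-4] → .
    (1,2)@(3, 5): e=[42,-6,68] → .
    (2,2)@(5, 5): e=[34,10,60] → X
  covered (13 px):
    X X . . . . . . .
    . X X X X X . . .
    . . X X X X X . .
    . . . X . . . . .
T1:
  2·area = 14
  edge (16, 4)→(10, 2): d=(-6,-2) top-left  bias=+0
  edge (10, 2)→(14, 1): d=(4,-1) top-left  bias=+0
  edge (14, 1)→(16, 4): d=(2,3) right/bottom  bias=-1
    (3,0)@(7, 1): e=[0,-7,21] → .  [on edge]
    (6,1)@(13, 3): e=[0,7,7] → X  [on edge]
    (7,1)@(15, 3): e=[4,9,1] → X
    (8,1)@(17, 3): e=[8,11,-5] → .
    (6,2)@(13, 5): e=[-12,15,11] → .
    (7,2)@(15, 5): e=[-8,17,5] → .
  covered (2 px):
    . . . . . . . . .
    . . . . . . X X .
    . . . . . . . . .
    . . . . . . . . .
T2:
  2·area = 18
  edge (8, 4)→(5, 1): d=(-3,-3) top-left  bias=+0
  edge (5, 1)→(15, 5): d=(10,4) right/bottom  bias=-1
  edge (15, 5)→(8, 4): d=(-7,-1) top-left  bias=+0
    (2,0)@(5, 1): e=[0,0,18] → .  [on edge]
    (0,1)@(1, 3): e=[-18,36,0] → .  [on edge]
    (3,1)@(7, 3): e=[0,12,6] → X  [on edge]
    (4,1)@(9, 3): e=[6,4,8] → X
    (5,1)@(11, 3): e=[12,-4,10] → .
    (3,2)@(7, 5): e=[-6,32,-8] → .
    (4,2)@(9, 5): e=[0,24,-6] → .  [on edge]
    (7,2)@(15, 5): e=[18,0,0] → .  [on edge]
    (5,3)@(11, 7): e=[0,36,-18] → .  [on edge]
  covered (2 px):
    . . . . . . . . .
    . . . X X . . . .
    . . . . . . . . .
    . . . . . . . . .

Z-buffer (winner per pixel, '.' = empty):
  0 0 . . . . . . .
  . 0 0 2 2 0 1 1 .
  . . 0 0 0 0 0 . .
  . . . 0 . . . . .

Result: 0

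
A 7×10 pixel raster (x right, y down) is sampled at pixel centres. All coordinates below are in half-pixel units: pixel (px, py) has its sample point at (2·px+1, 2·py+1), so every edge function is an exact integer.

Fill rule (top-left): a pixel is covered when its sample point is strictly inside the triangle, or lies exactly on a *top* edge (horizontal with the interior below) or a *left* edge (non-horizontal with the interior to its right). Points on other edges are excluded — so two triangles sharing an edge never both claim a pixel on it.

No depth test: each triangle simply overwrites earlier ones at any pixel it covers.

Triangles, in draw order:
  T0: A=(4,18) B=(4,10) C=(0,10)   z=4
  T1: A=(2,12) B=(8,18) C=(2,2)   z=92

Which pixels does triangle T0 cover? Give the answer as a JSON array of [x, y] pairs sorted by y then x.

T0:
  2·area = 32  (B↔C swapped to make it positive)
  edge (4, 18)→(0, 10): d=(-4,-8) top-left  bias=+0
  edge (0, 10)→(4, 10): d=(4,0) top-left  bias=+0
  edge (4, 10)→(4, 18): d=(0,8) right/bottom  bias=-1
    (0,5)@(1, 11): e=[4,4,24] → █
    (1,5)@(3, 11): e=[20,4,8] → █
    (2,5)@(5, 11): e=[36,4,-8] → ·
    (0,6)@(1, 13): e=[-4,12,24] → ·
    (1,6)@(3, 13): e=[12,12,8] → █
    (2,6)@(5, 13): e=[28,12,-8] → ·
    (1,7)@(3, 15): e=[4,20,8] → █
    (2,7)@(5, 15): e=[20,20,-8] → ·
    (1,8)@(3, 17): e=[-4,28,8] → ·
  covered (4 px):
    · · · · · · ·
    · · · · · · ·
    · · · · · · ·
    · · · · · · ·
    · · · · · · ·
    █ █ · · · · ·
    · █ · · · · ·
    · █ · · · · ·
    · · · · · · ·
    · · · · · · ·
T1:
  2·area = 60  (B↔C swapped to make it positive)
  edge (2, 12)→(2, 2): d=(0,-10) top-left  bias=+0
  edge (2, 2)→(8, 18): d=(6,16) right/bottom  bias=-1
  edge (8, 18)→(2, 12): d=(-6,-6) top-left  bias=+0
    (1,2)@(3, 5): e=[10,2,48] → █
    (2,2)@(5, 5): e=[30,-30,60] → ·
    (1,3)@(3, 7): e=[10,14,36] → █
    (2,3)@(5, 7): e=[30,-18,48] → ·
    (1,4)@(3, 9): e=[10,26,24] → █
    (2,4)@(5, 9): e=[30,-6,36] → ·
    (0,5)@(1, 11): e=[-10,70,0] → ·  [on edge]
    (1,5)@(3, 11): e=[10,38,12] → █
    (2,5)@(5, 11): e=[30,6,24] → █
    (3,5)@(7, 11): e=[50,-26,36] → ·
    (1,6)@(3, 13): e=[10,50,0] → █  [on edge]
    (3,6)@(7, 13): e=[50,-14,24] → ·
    (2,7)@(5, 15): e=[30,30,0] → █  [on edge]
    (3,8)@(7, 17): e=[50,10,0] → █  [on edge]
    (4,9)@(9, 19): e=[70,-10,0] → ·  [on edge]
  covered (9 px):
    · · · · · · ·
    · · · · · · ·
    · █ · · · · ·
    · █ · · · · ·
    · █ · · · · ·
    · █ █ · · · ·
    · █ █ · · · ·
    · · █ · · · ·
    · · · █ · · ·
    · · · · · · ·

Result: [[0,5],[1,5],[1,6],[1,7]]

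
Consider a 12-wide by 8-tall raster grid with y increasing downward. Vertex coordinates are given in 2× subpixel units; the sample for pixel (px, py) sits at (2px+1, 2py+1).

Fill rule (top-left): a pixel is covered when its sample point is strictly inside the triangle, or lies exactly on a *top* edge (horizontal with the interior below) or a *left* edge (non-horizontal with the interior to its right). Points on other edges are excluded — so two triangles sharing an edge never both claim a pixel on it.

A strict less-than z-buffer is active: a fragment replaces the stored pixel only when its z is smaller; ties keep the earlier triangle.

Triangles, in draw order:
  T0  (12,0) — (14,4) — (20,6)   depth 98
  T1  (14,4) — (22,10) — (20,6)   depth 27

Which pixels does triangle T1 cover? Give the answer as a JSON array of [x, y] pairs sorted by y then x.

T0:
  2·area = 20  (B↔C swapped to make it positive)
  edge (12, 0)→(20, 6): d=(8,6) right/bottom  bias=-1
  edge (20, 6)→(14, 4): d=(-6,-2) top-left  bias=+0
  edge (14, 4)→(12, 0): d=(-2,-4) top-left  bias=+0
    (2,0)@(5, 1): e=[50,0,-30] → ·  [on edge]
    (6,0)@(13, 1): e=[2,16,2] → #
    (7,0)@(15, 1): e=[-10,20,10] → ·
    (5,1)@(11, 3): e=[30,0,-10] → ·  [on edge]
    (6,1)@(13, 3): e=[18,4,-2] → ·
    (7,1)@(15, 3): e=[6,8,6] → #
    (8,1)@(17, 3): e=[-6,12,14] → ·
    (7,2)@(15, 5): e=[22,-4,2] → ·
    (8,2)@(17, 5): e=[10,0,10] → #  [on edge]
    (9,2)@(19, 5): e=[-2,4,18] → ·
    (8,3)@(17, 7): e=[26,-12,6] → ·
    (11,3)@(23, 7): e=[-10,0,30] → ·  [on edge]
  covered (3 px):
    · · · · · · # · · · · ·
    · · · · · · · # · · · ·
    · · · · · · · · # · · ·
    · · · · · · · · · · · ·
    · · · · · · · · · · · ·
    · · · · · · · · · · · ·
    · · · · · · · · · · · ·
    · · · · · · · · · · · ·
T1:
  2·area = 20  (B↔C swapped to make it positive)
  edge (14, 4)→(20, 6): d=(6,2) right/bottom  bias=-1
  edge (20, 6)→(22, 10): d=(2,4) right/bottom  bias=-1
  edge (22, 10)→(14, 4): d=(-8,-6) top-left  bias=+0
    (2,0)@(5, 1): e=[0,50,-30] → ·  [on edge]
    (5,1)@(11, 3): e=[0,30,-10] → ·  [on edge]
    (8,2)@(17, 5): e=[0,10,10] → ·  [on edge]
    (9,3)@(19, 7): e=[8,6,6] → #
    (10,3)@(21, 7): e=[4,-2,18] → ·
    (11,3)@(23, 7): e=[0,-10,30] → ·  [on edge]
    (9,4)@(19, 9): e=[20,10,-10] → ·
    (10,4)@(21, 9): e=[16,2,2] → #
    (11,4)@(23, 9): e=[12,-6,14] → ·
    (10,5)@(21, 11): e=[28,6,-14] → ·
  covered (2 px):
    · · · · · · · · · · · ·
    · · · · · · · · · · · ·
    · · · · · · · · · · · ·
    · · · · · · · · · # · ·
    · · · · · · · · · · # ·
    · · · · · · · · · · · ·
    · · · · · · · · · · · ·
    · · · · · · · · · · · ·

Final: [[9,3],[10,4]]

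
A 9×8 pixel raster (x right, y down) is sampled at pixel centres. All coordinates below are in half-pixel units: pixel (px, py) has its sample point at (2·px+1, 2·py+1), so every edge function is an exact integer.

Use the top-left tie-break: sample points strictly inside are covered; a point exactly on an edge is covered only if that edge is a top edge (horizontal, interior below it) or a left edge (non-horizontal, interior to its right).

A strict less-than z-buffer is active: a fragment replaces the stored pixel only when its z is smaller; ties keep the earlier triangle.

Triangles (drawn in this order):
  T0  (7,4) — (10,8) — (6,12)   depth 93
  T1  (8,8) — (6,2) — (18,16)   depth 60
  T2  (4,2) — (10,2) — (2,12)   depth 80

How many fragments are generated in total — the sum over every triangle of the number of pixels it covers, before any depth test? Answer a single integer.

T0:
  2·area = 28
  edge (7, 4)→(10, 8): d=(3,4) right/bottom  bias=-1
  edge (10, 8)→(6, 12): d=(-4,4) right/bottom  bias=-1
  edge (6, 12)→(7, 4): d=(1,-8) top-left  bias=+0
    (8,0)@(17, 1): e=[-49,0,77] → ·  [on edge]
    (7,1)@(15, 3): e=[-35,0,63] → ·  [on edge]
    (3,2)@(7, 5): e=[3,24,1] → █
    (4,2)@(9, 5): e=[-5,16,17] → ·
    (6,2)@(13, 5): e=[-21,0,49] → ·  [on edge]
    (3,3)@(7, 7): e=[9,16,3] → █
    (4,3)@(9, 7): e=[1,8,19] → █
    (5,3)@(11, 7): e=[-7,0,35] → ·  [on edge]
    (3,4)@(7, 9): e=[15,8,5] → █
    (4,4)@(9, 9): e=[7,0,21] → ·  [on edge]
    (3,5)@(7, 11): e=[21,0,7] → ·  [on edge]
    (2,6)@(5, 13): e=[35,0,-7] → ·  [on edge]
    (1,7)@(3, 15): e=[49,0,-21] → ·  [on edge]
  covered (4 px):
    · · · · · · · · ·
    · · · · · · · · ·
    · · · █ · · · · ·
    · · · █ █ · · · ·
    · · · █ · · · · ·
    · · · · · · · · ·
    · · · · · · · · ·
    · · · · · · · · ·
T1:
  2·area = 44
  edge (8, 8)→(6, 2): d=(-2,-6) top-left  bias=+0
  edge (6, 2)→(18, 16): d=(12,14) right/bottom  bias=-1
  edge (18, 16)→(8, 8): d=(-10,-8) top-left  bias=+0
    (3,2)@(7, 5): e=[0,22,22] → █  [on edge]
    (4,2)@(9, 5): e=[12,-6,38] → ·
    (3,3)@(7, 7): e=[-4,46,2] → ·
    (4,3)@(9, 7): e=[8,18,18] → █
    (5,3)@(11, 7): e=[20,-10,34] → ·
    (4,4)@(9, 9): e=[4,42,-2] → ·
    (5,4)@(11, 9): e=[16,14,14] → █
    (6,4)@(13, 9): e=[28,-14,30] → ·
    (4,5)@(9, 11): e=[0,66,-22] → ·  [on edge]
    (5,5)@(11, 11): e=[12,38,-6] → ·
    (6,5)@(13, 11): e=[24,10,10] → █
    (7,5)@(15, 11): e=[36,-18,26] → ·
  covered (6 px):
    · · · · · · · · ·
    · · · · · · · · ·
    · · · █ · · · · ·
    · · · · █ · · · ·
    · · · · · █ · · ·
    · · · · · · █ · ·
    · · · · · · · █ ·
    · · · · · · · · █
T2:
  2·area = 60
  edge (4, 2)→(10, 2): d=(6,0) top-left  bias=+0
  edge (10, 2)→(2, 12): d=(-8,10) right/bottom  bias=-1
  edge (2, 12)→(4, 2): d=(2,-10) top-left  bias=+0
    (2,1)@(5, 3): e=[6,42,12] → █
    (3,1)@(7, 3): e=[6,22,32] → █
    (4,1)@(9, 3): e=[6,2,52] → █
    (5,1)@(11, 3): e=[6,-18,72] → ·
    (2,2)@(5, 5): e=[18,26,16] → █
    (4,2)@(9, 5): e=[18,-14,56] → ·
    (1,3)@(3, 7): e=[30,30,0] → █  [on edge]
    (3,3)@(7, 7): e=[30,-10,40] → ·
    (1,4)@(3, 9): e=[42,14,4] → █
    (2,4)@(5, 9): e=[42,-6,24] → ·
    (1,5)@(3, 11): e=[54,-2,8] → ·
  covered (8 px):
    · · · · · · · · ·
    · · █ █ █ · · · ·
    · · █ █ · · · · ·
    · █ █ · · · · · ·
    · █ · · · · · · ·
    · · · · · · · · ·
    · · · · · · · · ·
    · · · · · · · · ·

Final: 18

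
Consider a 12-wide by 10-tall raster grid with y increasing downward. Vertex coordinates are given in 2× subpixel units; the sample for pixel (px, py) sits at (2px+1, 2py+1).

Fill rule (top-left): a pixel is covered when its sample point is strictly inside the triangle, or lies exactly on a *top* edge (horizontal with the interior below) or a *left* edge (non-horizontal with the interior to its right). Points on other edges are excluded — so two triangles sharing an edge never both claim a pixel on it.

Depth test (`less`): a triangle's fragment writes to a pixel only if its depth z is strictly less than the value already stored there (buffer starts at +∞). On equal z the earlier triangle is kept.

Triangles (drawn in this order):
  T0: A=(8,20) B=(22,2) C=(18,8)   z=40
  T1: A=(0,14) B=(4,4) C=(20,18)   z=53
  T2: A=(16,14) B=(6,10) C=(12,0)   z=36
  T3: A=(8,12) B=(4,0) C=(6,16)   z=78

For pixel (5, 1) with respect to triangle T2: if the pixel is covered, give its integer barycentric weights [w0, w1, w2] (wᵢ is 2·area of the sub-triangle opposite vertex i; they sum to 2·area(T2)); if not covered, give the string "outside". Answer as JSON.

T0:
  2·area = 12
  edge (8, 20)→(22, 2): d=(14,-18) top-left  bias=+0
  edge (22, 2)→(18, 8): d=(-4,6) right/bottom  bias=-1
  edge (18, 8)→(8, 20): d=(-10,12) right/bottom  bias=-1
    (8,4)@(17, 9): e=[8,2,2] → #
    (9,4)@(19, 9): e=[44,-10,-22] → ·
    (7,5)@(15, 11): e=[0,6,6] → #  [on edge]
    (8,5)@(17, 11): e=[36,-6,-18] → ·
    (7,6)@(15, 13): e=[28,-2,-14] → ·
  covered (2 px):
    · · · · · · · · · · · ·
    · · · · · · · · · · · ·
    · · · · · · · · · · · ·
    · · · · · · · · · · · ·
    · · · · · · · · # · · ·
    · · · · · · · # · · · ·
    · · · · · · · · · · · ·
    · · · · · · · · · · · ·
    · · · · · · · · · · · ·
    · · · · · · · · · · · ·
T1:
  2·area = 216
  edge (0, 14)→(4, 4): d=(4,-10) top-left  bias=+0
  edge (4, 4)→(20, 18): d=(16,14) right/bottom  bias=-1
  edge (20, 18)→(0, 14): d=(-20,-4) top-left  bias=+0
    (2,2)@(5, 5): e=[14,2,200] → #
    (3,2)@(7, 5): e=[34,-26,208] → ·
    (1,3)@(3, 7): e=[2,62,152] → #
    (3,3)@(7, 7): e=[42,6,168] → #
    (4,3)@(9, 7): e=[62,-22,176] → ·
    (1,4)@(3, 9): e=[10,94,112] → #
    (4,4)@(9, 9): e=[70,10,136] → #
    (5,4)@(11, 9): e=[90,-18,144] → ·
    (1,5)@(3, 11): e=[18,126,72] → #
    (5,5)@(11, 11): e=[98,14,104] → #
    (6,5)@(13, 11): e=[118,-14,112] → ·
    (0,6)@(1, 13): e=[6,186,24] → #
    (2,7)@(5, 15): e=[54,162,0] → #  [on edge]
    (7,8)@(15, 17): e=[162,54,0] → #  [on edge]
  covered (28 px):
    · · · · · · · · · · · ·
    · · · · · · · · · · · ·
    · · # · · · · · · · · ·
    · # # # · · · · · · · ·
    · # # # # · · · · · · ·
    · # # # # # · · · · · ·
    # # # # # # # · · · · ·
    · · # # # # # # · · · ·
    · · · · · · · # # · · ·
    · · · · · · · · · · · ·
T2:
  2·area = 124
  edge (16, 14)→(6, 10): d=(-10,-4) top-left  bias=+0
  edge (6, 10)→(12, 0): d=(6,-10) top-left  bias=+0
  edge (12, 0)→(16, 14): d=(4,14) right/bottom  bias=-1
    (5,1)@(11, 3): e=[90,8,26] → #
    (6,1)@(13, 3): e=[98,28,-2] → ·
    (4,2)@(9, 5): e=[62,0,62] → #  [on edge]
    (6,2)@(13, 5): e=[78,40,6] → #
    (7,2)@(15, 5): e=[86,60,-22] → ·
    (4,3)@(9, 7): e=[42,12,70] → #
    (7,3)@(15, 7): e=[66,72,-14] → ·
    (3,4)@(7, 9): e=[14,4,106] → #
    (7,4)@(15, 9): e=[46,84,-6] → ·
    (3,5)@(7, 11): e=[-6,16,114] → ·
    (4,5)@(9, 11): e=[2,36,86] → #
    (7,5)@(15, 11): e=[26,96,2] → #
    (1,7)@(3, 15): e=[-62,0,186] → ·  [on edge]
  covered (16 px):
    · · · · · · · · · · · ·
    · · · · · # · · · · · ·
    · · · · # # # · · · · ·
    · · · · # # # · · · · ·
    · · · # # # # · · · · ·
    · · · · # # # # · · · ·
    · · · · · · · # · · · ·
    · · · · · · · · · · · ·
    · · · · · · · · · · · ·
    · · · · · · · · · · · ·
T3:
  2·area = 40  (B↔C swapped to make it positive)
  edge (8, 12)→(6, 16): d=(-2,4) right/bottom  bias=-1
  edge (6, 16)→(4, 0): d=(-2,-16) top-left  bias=+0
  edge (4, 0)→(8, 12): d=(4,12) right/bottom  bias=-1
    (2,1)@(5, 3): e=[30,10,0] → ·  [on edge]
    (2,2)@(5, 5): e=[26,6,8] → #
    (3,2)@(7, 5): e=[18,38,-16] → ·
    (2,3)@(5, 7): e=[22,2,16] → #
    (3,3)@(7, 7): e=[14,34,-8] → ·
    (2,4)@(5, 9): e=[18,-2,24] → ·
    (3,4)@(7, 9): e=[10,30,0] → ·  [on edge]
    (3,5)@(7, 11): e=[6,26,8] → #
    (4,5)@(9, 11): e=[-2,58,-16] → ·
    (3,6)@(7, 13): e=[2,22,16] → #
    (4,6)@(9, 13): e=[-6,54,-8] → ·
    (3,7)@(7, 15): e=[-2,18,24] → ·
    (4,7)@(9, 15): e=[-10,50,0] → ·  [on edge]
  covered (4 px):
    · · · · · · · · · · · ·
    · · · · · · · · · · · ·
    · · # · · · · · · · · ·
    · · # · · · · · · · · ·
    · · · · · · · · · · · ·
    · · · # · · · · · · · ·
    · · · # · · · · · · · ·
    · · · · · · · · · · · ·
    · · · · · · · · · · · ·
    · · · · · · · · · · · ·

Result: [8,26,90]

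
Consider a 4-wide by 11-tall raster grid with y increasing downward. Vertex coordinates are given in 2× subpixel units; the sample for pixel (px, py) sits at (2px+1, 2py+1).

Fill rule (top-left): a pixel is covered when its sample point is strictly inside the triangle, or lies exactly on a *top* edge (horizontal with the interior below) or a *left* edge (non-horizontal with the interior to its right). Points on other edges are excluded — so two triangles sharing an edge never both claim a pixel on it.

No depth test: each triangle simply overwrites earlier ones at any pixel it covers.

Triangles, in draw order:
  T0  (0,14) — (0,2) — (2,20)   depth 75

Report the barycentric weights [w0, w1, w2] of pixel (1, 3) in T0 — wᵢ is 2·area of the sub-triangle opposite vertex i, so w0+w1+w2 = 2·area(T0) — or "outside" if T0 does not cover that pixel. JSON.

T0:
  2·area = 24
  edge (0, 14)→(0, 2): d=(0,-12) top-left  bias=+0
  edge (0, 2)→(2, 20): d=(2,18) right/bottom  bias=-1
  edge (2, 20)→(0, 14): d=(-2,-6) top-left  bias=+0
    (0,5)@(1, 11): e=[12,0,12] → .  [on edge]
    (0,6)@(1, 13): e=[12,4,8] → X
    (1,6)@(3, 13): e=[36,-32,20] → .
    (0,7)@(1, 15): e=[12,8,4] → X
    (1,7)@(3, 15): e=[36,-28,16] → .
    (0,8)@(1, 17): e=[12,12,0] → X  [on edge]
    (1,8)@(3, 17): e=[36,-24,12] → .
    (0,9)@(1, 19): e=[12,16,-4] → .
  covered (3 px):
    . . . .
    . . . .
    . . . .
    . . . .
    . . . .
    . . . .
    X . . .
    X . . .
    X . . .
    . . . .
    . . . .

Result: "outside"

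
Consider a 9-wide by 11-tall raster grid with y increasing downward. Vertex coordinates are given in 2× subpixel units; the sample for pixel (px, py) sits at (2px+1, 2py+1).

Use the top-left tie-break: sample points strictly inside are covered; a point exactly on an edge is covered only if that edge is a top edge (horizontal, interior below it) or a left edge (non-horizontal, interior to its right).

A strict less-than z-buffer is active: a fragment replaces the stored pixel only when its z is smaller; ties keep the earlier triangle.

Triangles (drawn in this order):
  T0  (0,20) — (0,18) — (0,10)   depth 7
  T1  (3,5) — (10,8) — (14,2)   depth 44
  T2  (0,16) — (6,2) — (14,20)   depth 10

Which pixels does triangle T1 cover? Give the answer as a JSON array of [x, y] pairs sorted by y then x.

T0:
  degenerate (2·area = 0) — covers nothing
T1:
  2·area = 54  (B↔C swapped to make it positive)
  edge (3, 5)→(14, 2): d=(11,-3) top-left  bias=+0
  edge (14, 2)→(10, 8): d=(-4,6) right/bottom  bias=-1
  edge (10, 8)→(3, 5): d=(-7,-3) top-left  bias=+0
    (5,1)@(11, 3): e=[2,14,38] → █
    (6,1)@(13, 3): e=[8,2,44] → █
    (7,1)@(15, 3): e=[14,-10,50] → ·
    (1,2)@(3, 5): e=[0,54,0] → █  [on edge]
    (2,2)@(5, 5): e=[6,42,6] → █
    (3,2)@(7, 5): e=[12,30,12] → █
    (4,2)@(9, 5): e=[18,18,18] → █
    (6,2)@(13, 5): e=[30,-6,30] → ·
    (1,3)@(3, 7): e=[22,46,-14] → ·
    (2,3)@(5, 7): e=[28,34,-8] → ·
    (3,3)@(7, 7): e=[34,22,-2] → ·
    (4,3)@(9, 7): e=[40,10,4] → █
    (8,5)@(17, 11): e=[108,-54,0] → ·  [on edge]
  covered (8 px):
    · · · · · · · · ·
    · · · · · █ █ · ·
    · █ █ █ █ █ · · ·
    · · · · █ · · · ·
    · · · · · · · · ·
    · · · · · · · · ·
    · · · · · · · · ·
    · · · · · · · · ·
    · · · · · · · · ·
    · · · · · · · · ·
    · · · · · · · · ·
T2:
  2·area = 220
  edge (0, 16)→(6, 2): d=(6,-14) top-left  bias=+0
  edge (6, 2)→(14, 20): d=(8,18) right/bottom  bias=-1
  edge (14, 20)→(0, 16): d=(-14,-4) top-left  bias=+0
    (2,2)@(5, 5): e=[4,42,174] → █
    (3,2)@(7, 5): e=[32,6,182] → █
    (4,2)@(9, 5): e=[60,-30,190] → ·
    (2,3)@(5, 7): e=[16,58,146] → █
    (4,3)@(9, 7): e=[72,-14,162] → ·
    (1,4)@(3, 9): e=[0,110,110] → █  [on edge]
    (4,4)@(9, 9): e=[84,2,134] → █
    (5,4)@(11, 9): e=[112,-34,142] → ·
    (1,5)@(3, 11): e=[12,126,82] → █
    (5,5)@(11, 11): e=[124,-18,114] → ·
    (1,6)@(3, 13): e=[24,142,54] → █
    (5,6)@(11, 13): e=[136,-2,86] → ·
  covered (28 px):
    · · · · · · · · ·
    · · · · · · · · ·
    · · █ █ · · · · ·
    · · █ █ · · · · ·
    · █ █ █ █ · · · ·
    · █ █ █ █ · · · ·
    · █ █ █ █ · · · ·
    █ █ █ █ █ █ · · ·
    · · █ █ █ █ · · ·
    · · · · · █ █ · ·
    · · · · · · · · ·

Result: [[5,1],[6,1],[1,2],[2,2],[3,2],[4,2],[5,2],[4,3]]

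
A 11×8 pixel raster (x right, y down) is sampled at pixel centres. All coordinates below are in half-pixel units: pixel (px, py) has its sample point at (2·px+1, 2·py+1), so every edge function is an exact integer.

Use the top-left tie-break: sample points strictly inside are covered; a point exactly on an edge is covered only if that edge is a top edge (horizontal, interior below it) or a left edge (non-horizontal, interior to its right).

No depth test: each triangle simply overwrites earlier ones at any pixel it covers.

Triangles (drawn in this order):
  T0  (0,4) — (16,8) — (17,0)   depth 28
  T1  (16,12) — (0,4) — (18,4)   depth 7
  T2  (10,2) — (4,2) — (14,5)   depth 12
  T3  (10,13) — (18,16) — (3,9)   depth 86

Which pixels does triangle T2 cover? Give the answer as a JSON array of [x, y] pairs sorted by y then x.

T0:
  2·area = 132  (B↔C swapped to make it positive)
  edge (0, 4)→(17, 0): d=(17,-4) top-left  bias=+0
  edge (17, 0)→(16, 8): d=(-1,8) right/bottom  bias=-1
  edge (16, 8)→(0, 4): d=(-16,-4) top-left  bias=+0
    (6,0)@(13, 1): e=[1,31,100] → X
    (7,0)@(15, 1): e=[9,15,108] → X
    (8,0)@(17, 1): e=[17,-1,116] → .
    (2,1)@(5, 3): e=[3,93,36] → X
    (3,1)@(7, 3): e=[11,77,44] → X
    (4,1)@(9, 3): e=[19,61,52] → X
    (5,1)@(11, 3): e=[27,45,60] → X
    (8,1)@(17, 3): e=[51,-3,84] → .
    (2,2)@(5, 5): e=[37,91,4] → X
    (8,2)@(17, 5): e=[85,-5,52] → .
    (2,3)@(5, 7): e=[71,89,-28] → .
    (3,3)@(7, 7): e=[79,73,-20] → .
  covered (16 px):
    . . . . . . X X . . .
    . . X X X X X X . . .
    . . X X X X X X . . .
    . . . . . . X X . . .
    . . . . . . . . . . .
    . . . . . . . . . . .
    . . . . . . . . . . .
    . . . . . . . . . . .
T1:
  2·area = 144
  edge (16, 12)→(0, 4): d=(-16,-8) top-left  bias=+0
  edge (0, 4)→(18, 4): d=(18,0) top-left  bias=+0
  edge (18, 4)→(16, 12): d=(-2,8) right/bottom  bias=-1
    (1,2)@(3, 5): e=[8,18,118] → X
    (2,2)@(5, 5): e=[24,18,102] → X
    (3,2)@(7, 5): e=[40,18,86] → X
    (4,2)@(9, 5): e=[56,18,70] → X
    (5,2)@(11, 5): e=[72,18,54] → X
    (6,2)@(13, 5): e=[88,18,38] → X
    (7,2)@(15, 5): e=[104,18,22] → X
    (8,2)@(17, 5): e=[120,18,6] → X
    (9,2)@(19, 5): e=[136,18,-10] → .
    (1,3)@(3, 7): e=[-24,54,114] → .
    (2,3)@(5, 7): e=[-8,54,98] → .
    (3,3)@(7, 7): e=[8,54,82] → X
  covered (18 px):
    . . . . . . . . . . .
    . . . . . . . . . . .
    . X X X X X X X X . .
    . . . X X X X X X . .
    . . . . . X X X . . .
    . . . . . . . X . . .
    . . . . . . . . . . .
    . . . . . . . . . . .
T2:
  2·area = 18  (B↔C swapped to make it positive)
  edge (10, 2)→(14, 5): d=(4,3) right/bottom  bias=-1
  edge (14, 5)→(4, 2): d=(-10,-3) top-left  bias=+0
  edge (4, 2)→(10, 2): d=(6,0) top-left  bias=+0
    (4,1)@(9, 3): e=[7,5,6] → X
    (5,1)@(11, 3): e=[1,11,6] → X
    (6,1)@(13, 3): e=[-5,17,6] → .
    (4,2)@(9, 5): e=[15,-15,18] → .
    (5,2)@(11, 5): e=[9,-9,18] → .
  covered (2 px):
    . . . . . . . . . . .
    . . . . X X . . . . .
    . . . . . . . . . . .
    . . . . . . . . . . .
    . . . . . . . . . . .
    . . . . . . . . . . .
    . . . . . . . . . . .
    . . . . . . . . . . .
T3:
  2·area = 11  (B↔C swapped to make it positive)
  edge (10, 13)→(3, 9): d=(-7,-4) top-left  bias=+0
  edge (3, 9)→(18, 16): d=(15,7) right/bottom  bias=-1
  edge (18, 16)→(10, 13): d=(-8,-3) top-left  bias=+0
    (1,4)@(3, 9): e=[0,0,11] → .  [on edge]
    (3,5)@(7, 11): e=[2,2,7] → X
    (4,5)@(9, 11): e=[10,-12,13] → .
    (3,6)@(7, 13): e=[-12,32,-9] → .
    (5,6)@(11, 13): e=[4,4,3] → X
    (6,6)@(13, 13): e=[12,-10,9] → .
    (5,7)@(11, 15): e=[-10,34,-13] → .
  covered (2 px):
    . . . . . . . . . . .
    . . . . . . . . . . .
    . . . . . . . . . . .
    . . . . . . . . . . .
    . . . . . . . . . . .
    . . . X . . . . . . .
    . . . . . X . . . . .
    . . . . . . . . . . .

Answer: [[4,1],[5,1]]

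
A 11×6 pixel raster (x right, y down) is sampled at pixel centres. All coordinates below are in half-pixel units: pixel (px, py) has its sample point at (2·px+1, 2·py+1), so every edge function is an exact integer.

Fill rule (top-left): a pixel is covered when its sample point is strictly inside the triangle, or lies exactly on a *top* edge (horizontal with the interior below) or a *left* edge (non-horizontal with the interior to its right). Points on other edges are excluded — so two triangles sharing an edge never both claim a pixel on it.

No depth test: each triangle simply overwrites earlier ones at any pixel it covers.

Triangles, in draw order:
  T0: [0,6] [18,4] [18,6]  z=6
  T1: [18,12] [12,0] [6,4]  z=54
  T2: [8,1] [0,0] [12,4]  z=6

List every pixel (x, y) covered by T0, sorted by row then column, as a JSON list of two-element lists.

T0:
  2·area = 36
  edge (0, 6)→(18, 4): d=(18,-2) top-left  bias=+0
  edge (18, 4)→(18, 6): d=(0,2) right/bottom  bias=-1
  edge (18, 6)→(0, 6): d=(-18,0) right/bottom  bias=-1
    (4,2)@(9, 5): e=[0,18,18] → █  [on edge]
    (5,2)@(11, 5): e=[4,14,18] → █
    (6,2)@(13, 5): e=[8,10,18] → █
    (7,2)@(15, 5): e=[12,6,18] → █
    (8,2)@(17, 5): e=[16,2,18] → █
    (9,2)@(19, 5): e=[20,-2,18] → ·
    (4,3)@(9, 7): e=[36,18,-18] → ·
    (5,3)@(11, 7): e=[40,14,-18] → ·
    (6,3)@(13, 7): e=[44,10,-18] → ·
    (7,3)@(15, 7): e=[48,6,-18] → ·
    (8,3)@(17, 7): e=[52,2,-18] → ·
  covered (5 px):
    · · · · · · · · · · ·
    · · · · · · · · · · ·
    · · · · █ █ █ █ █ · ·
    · · · · · · · · · · ·
    · · · · · · · · · · ·
    · · · · · · · · · · ·
T1:
  2·area = 96  (B↔C swapped to make it positive)
  edge (18, 12)→(6, 4): d=(-12,-8) top-left  bias=+0
  edge (6, 4)→(12, 0): d=(6,-4) top-left  bias=+0
  edge (12, 0)→(18, 12): d=(6,12) right/bottom  bias=-1
    (5,0)@(11, 1): e=[76,2,18] → █
    (6,0)@(13, 1): e=[92,10,-6] → ·
    (4,1)@(9, 3): e=[36,6,54] → █
    (6,1)@(13, 3): e=[68,22,6] → █
    (7,1)@(15, 3): e=[84,30,-18] → ·
    (4,2)@(9, 5): e=[12,18,66] → █
    (7,2)@(15, 5): e=[60,42,-6] → ·
    (4,3)@(9, 7): e=[-12,30,78] → ·
    (5,3)@(11, 7): e=[4,38,54] → █
    (7,3)@(15, 7): e=[36,54,6] → █
    (8,3)@(17, 7): e=[52,62,-18] → ·
    (5,4)@(11, 9): e=[-20,50,66] → ·
  covered (12 px):
    · · · · · █ · · · · ·
    · · · · █ █ █ · · · ·
    · · · · █ █ █ · · · ·
    · · · · · █ █ █ · · ·
    · · · · · · · █ · · ·
    · · · · · · · · █ · ·
T2:
  2·area = 20  (B↔C swapped to make it positive)
  edge (8, 1)→(12, 4): d=(4,3) right/bottom  bias=-1
  edge (12, 4)→(0, 0): d=(-12,-4) top-left  bias=+0
  edge (0, 0)→(8, 1): d=(8,1) right/bottom  bias=-1
    (1,0)@(3, 1): e=[15,0,5] → █  [on edge]
    (2,0)@(5, 1): e=[9,8,3] → █
    (3,0)@(7, 1): e=[3,16,1] → █
    (4,0)@(9, 1): e=[-3,24,-1] → ·
    (1,1)@(3, 3): e=[23,-24,21] → ·
    (2,1)@(5, 3): e=[17,-16,19] → ·
    (3,1)@(7, 3): e=[11,-8,17] → ·
    (4,1)@(9, 3): e=[5,0,15] → █  [on edge]
    (5,1)@(11, 3): e=[-1,8,13] → ·
    (4,2)@(9, 5): e=[13,-24,31] → ·
    (7,2)@(15, 5): e=[-5,0,25] → ·  [on edge]
    (10,3)@(21, 7): e=[-15,0,35] → ·  [on edge]
  covered (4 px):
    · █ █ █ · · · · · · ·
    · · · · █ · · · · · ·
    · · · · · · · · · · ·
    · · · · · · · · · · ·
    · · · · · · · · · · ·
    · · · · · · · · · · ·

Result: [[4,2],[5,2],[6,2],[7,2],[8,2]]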